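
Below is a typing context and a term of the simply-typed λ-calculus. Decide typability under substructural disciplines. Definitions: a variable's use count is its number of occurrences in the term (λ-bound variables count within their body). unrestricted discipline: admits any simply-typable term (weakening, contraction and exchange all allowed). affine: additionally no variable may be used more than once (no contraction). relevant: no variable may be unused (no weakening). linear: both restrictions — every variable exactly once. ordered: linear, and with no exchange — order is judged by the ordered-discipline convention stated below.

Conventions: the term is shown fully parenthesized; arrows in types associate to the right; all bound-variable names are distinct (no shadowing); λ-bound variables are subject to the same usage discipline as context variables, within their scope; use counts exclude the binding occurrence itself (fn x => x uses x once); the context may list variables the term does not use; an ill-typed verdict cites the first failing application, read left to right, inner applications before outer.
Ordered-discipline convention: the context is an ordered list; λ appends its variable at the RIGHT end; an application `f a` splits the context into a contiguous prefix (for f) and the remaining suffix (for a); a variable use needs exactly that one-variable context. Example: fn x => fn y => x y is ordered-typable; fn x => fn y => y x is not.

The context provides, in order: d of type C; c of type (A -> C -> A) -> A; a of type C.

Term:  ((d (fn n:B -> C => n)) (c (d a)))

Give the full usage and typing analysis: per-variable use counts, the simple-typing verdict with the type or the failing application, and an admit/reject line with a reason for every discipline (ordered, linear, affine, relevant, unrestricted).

variable uses: d ×2; c ×1; a ×1; n [bound] ×1
uses in reading order: d, n, c, d, a
typing: ill-typed: can't apply a value of type C
ordered: ✗, a type mismatch blocks all five
linear: ✗, the type mismatch rejects it
affine: ✗, not simply typable
relevant: ✗, fails simple typing
unrestricted: ✗, a type mismatch blocks all five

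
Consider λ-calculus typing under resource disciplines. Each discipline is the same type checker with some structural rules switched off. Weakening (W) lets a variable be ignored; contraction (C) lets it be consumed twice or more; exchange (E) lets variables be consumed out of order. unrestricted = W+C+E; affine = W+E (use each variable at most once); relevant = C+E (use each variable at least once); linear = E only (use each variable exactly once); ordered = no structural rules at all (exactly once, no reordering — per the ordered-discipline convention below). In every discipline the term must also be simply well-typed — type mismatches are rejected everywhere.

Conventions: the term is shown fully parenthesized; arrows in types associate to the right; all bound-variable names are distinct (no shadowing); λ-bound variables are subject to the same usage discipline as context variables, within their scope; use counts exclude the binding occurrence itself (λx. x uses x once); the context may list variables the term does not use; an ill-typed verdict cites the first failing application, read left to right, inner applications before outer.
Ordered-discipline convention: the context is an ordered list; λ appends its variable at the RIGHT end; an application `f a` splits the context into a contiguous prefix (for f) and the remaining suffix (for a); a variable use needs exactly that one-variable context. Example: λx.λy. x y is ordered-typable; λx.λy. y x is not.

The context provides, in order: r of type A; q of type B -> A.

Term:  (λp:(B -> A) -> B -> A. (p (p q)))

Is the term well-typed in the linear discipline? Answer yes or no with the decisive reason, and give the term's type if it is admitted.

no — p ×2 used more than once (contraction); r never used (weakening)
usage: r: 0×; q: 1×; p (λ-bound): 2×
use order (left to right): p, p, q
typing: the term checks, with type ((B -> A) -> B -> A) -> B -> A
per-discipline verdicts: ordered ✗ | linear ✗ | affine ✗ | relevant ✗ | unrestricted ✓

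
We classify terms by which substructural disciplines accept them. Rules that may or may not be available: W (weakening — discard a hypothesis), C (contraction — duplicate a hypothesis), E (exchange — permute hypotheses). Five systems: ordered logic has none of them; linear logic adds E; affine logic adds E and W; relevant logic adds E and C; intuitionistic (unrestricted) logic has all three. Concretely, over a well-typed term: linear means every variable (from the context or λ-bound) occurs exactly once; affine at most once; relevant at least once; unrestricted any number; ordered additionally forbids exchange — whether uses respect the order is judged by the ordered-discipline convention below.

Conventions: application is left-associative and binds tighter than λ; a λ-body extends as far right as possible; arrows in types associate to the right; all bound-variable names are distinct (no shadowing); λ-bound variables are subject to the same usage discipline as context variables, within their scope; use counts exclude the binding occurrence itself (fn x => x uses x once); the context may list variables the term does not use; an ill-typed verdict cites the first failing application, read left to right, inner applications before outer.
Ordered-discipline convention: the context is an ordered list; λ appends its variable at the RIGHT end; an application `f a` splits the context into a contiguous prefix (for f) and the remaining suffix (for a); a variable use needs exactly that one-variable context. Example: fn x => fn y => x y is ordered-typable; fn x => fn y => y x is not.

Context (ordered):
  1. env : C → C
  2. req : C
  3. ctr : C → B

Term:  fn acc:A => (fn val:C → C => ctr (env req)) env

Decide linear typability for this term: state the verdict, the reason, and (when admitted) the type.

no — env ×2 used more than once (contraction); acc, val never used (weakening)
counts: env=2, req=1, ctr=1, acc (λ-bound)=0, val (λ-bound)=0
use order (left to right): ctr, env, req, env
typing: ✓ — A → B
summary: ordered ✗; linear ✗; affine ✗; relevant ✗; unrestricted ✓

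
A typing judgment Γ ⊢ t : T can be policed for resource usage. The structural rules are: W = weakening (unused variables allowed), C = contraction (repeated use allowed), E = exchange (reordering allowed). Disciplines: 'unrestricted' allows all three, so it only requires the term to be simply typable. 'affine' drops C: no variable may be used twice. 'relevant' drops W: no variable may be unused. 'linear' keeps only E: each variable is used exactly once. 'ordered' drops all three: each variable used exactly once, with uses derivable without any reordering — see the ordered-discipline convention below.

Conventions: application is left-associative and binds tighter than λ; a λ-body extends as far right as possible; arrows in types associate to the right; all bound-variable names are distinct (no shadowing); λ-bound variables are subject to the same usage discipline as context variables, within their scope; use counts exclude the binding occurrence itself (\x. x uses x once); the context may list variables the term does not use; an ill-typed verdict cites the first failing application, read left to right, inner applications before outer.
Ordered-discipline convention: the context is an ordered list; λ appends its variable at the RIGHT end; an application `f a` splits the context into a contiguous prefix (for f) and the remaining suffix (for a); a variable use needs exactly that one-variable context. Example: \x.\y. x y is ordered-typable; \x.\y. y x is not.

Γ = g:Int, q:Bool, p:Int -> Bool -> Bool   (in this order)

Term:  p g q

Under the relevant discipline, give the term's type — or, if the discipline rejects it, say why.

term : Bool
use counts: g ×1, q ×1, p ×1
left-to-right use order: p, g, q
typing: well-typed — term : Bool
summary: ordered ✗; linear ✓; affine ✓; relevant ✓; unrestricted ✓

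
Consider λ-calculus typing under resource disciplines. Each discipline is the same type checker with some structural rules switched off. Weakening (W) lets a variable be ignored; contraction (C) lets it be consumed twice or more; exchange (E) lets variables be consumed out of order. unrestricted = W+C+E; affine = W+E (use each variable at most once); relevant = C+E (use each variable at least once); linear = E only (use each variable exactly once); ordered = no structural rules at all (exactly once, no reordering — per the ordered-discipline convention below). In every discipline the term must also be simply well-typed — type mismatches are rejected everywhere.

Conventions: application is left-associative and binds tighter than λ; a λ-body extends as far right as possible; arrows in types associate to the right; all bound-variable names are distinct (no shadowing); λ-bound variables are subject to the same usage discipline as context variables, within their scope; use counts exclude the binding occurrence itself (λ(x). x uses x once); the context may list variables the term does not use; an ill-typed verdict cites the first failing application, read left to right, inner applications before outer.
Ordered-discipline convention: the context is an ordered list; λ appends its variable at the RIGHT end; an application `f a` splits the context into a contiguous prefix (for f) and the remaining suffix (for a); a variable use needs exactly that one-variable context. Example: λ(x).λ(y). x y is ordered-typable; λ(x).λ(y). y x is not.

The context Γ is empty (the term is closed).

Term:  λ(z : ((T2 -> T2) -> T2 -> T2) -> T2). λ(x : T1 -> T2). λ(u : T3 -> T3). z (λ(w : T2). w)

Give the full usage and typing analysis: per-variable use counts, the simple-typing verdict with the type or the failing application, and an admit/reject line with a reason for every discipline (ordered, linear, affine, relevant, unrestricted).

usage: z [bound] ×1; x [bound] ×0; u [bound] ×0; w [bound] ×1
use order (left to right): z, w
typing: ill-typed: a function awaiting (T2 -> T2) -> T2 -> T2 gets T2 -> T2
ordered: ✗, the type mismatch rejects it
linear: ✗, not simply typable
affine: ✗, fails simple typing
relevant: ✗, a type mismatch blocks all five
unrestricted: ✗, the type mismatch rejects it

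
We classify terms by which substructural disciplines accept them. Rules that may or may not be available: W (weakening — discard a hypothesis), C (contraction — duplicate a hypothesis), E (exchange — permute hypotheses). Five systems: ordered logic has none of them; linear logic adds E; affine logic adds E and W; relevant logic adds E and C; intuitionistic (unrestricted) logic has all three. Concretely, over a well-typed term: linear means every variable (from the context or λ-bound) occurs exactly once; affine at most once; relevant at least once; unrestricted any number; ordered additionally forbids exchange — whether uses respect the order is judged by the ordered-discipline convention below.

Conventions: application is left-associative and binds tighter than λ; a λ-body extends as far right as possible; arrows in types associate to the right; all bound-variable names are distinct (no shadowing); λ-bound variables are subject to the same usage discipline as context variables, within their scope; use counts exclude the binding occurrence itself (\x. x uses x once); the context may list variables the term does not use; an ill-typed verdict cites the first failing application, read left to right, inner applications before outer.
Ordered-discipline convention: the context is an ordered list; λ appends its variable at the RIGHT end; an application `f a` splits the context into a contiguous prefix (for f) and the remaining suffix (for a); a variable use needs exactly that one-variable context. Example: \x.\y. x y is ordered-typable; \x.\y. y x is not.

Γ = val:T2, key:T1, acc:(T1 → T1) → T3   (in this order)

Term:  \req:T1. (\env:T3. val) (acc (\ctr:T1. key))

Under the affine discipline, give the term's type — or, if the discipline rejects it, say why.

term : T1 → T2
usage: val=1; key=1; acc=1; req [bound]=0; env [bound]=0; ctr [bound]=0
use order (left to right): val, acc, key
typing: the term checks, with type T1 → T2
all disciplines: ordered ✗ | linear ✗ | affine ✓ | relevant ✗ | unrestricted ✓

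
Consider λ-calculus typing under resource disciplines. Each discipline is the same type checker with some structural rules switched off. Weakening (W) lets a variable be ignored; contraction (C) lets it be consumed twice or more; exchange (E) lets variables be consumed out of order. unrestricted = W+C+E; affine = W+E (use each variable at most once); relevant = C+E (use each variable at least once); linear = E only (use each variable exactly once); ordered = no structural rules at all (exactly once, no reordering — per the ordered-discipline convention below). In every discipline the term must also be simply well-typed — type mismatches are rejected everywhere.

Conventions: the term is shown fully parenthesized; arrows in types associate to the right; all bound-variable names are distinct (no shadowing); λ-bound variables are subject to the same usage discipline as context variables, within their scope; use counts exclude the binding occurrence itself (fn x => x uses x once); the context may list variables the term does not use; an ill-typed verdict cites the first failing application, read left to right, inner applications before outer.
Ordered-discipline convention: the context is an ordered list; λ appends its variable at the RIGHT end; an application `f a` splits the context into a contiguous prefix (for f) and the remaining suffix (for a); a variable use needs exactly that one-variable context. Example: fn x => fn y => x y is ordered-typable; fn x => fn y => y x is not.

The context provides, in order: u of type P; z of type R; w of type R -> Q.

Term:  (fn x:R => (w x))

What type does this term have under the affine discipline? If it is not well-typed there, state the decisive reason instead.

term : R -> Q
counts: u ×0, z ×0, w ×1, x (λ-bound) ×1
uses in reading order: w, x
typing: well-typed at R -> Q
summary: ordered ✗ | linear ✗ | affine ✓ | relevant ✗ | unrestricted ✓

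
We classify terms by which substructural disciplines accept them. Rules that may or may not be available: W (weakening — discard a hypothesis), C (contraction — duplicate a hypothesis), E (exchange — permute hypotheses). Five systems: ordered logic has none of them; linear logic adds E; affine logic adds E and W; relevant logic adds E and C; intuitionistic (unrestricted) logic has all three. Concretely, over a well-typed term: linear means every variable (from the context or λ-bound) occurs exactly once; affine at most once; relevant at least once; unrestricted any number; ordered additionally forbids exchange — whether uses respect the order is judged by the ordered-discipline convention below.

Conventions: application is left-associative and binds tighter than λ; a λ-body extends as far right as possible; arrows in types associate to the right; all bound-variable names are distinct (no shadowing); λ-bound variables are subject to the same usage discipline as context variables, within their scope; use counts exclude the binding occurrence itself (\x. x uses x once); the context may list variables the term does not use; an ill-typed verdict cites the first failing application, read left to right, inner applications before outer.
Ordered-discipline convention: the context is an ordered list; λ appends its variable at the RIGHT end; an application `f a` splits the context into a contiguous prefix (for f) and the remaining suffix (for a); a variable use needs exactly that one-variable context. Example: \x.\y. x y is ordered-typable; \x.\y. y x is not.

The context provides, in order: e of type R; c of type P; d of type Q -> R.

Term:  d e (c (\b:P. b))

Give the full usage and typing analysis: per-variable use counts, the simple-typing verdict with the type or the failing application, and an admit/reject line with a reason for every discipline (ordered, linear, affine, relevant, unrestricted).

counts: e=1; c=1; d=1; b [bound]=1
order of uses: d, e, c, b
typing: ill-typed: an application expects Q but receives R
ordered: ✗ — the type mismatch rejects it
linear: ✗ — not simply typable
affine: ✗ — fails simple typing
relevant: ✗ — a type mismatch blocks all five
unrestricted: ✗ — the type mismatch rejects it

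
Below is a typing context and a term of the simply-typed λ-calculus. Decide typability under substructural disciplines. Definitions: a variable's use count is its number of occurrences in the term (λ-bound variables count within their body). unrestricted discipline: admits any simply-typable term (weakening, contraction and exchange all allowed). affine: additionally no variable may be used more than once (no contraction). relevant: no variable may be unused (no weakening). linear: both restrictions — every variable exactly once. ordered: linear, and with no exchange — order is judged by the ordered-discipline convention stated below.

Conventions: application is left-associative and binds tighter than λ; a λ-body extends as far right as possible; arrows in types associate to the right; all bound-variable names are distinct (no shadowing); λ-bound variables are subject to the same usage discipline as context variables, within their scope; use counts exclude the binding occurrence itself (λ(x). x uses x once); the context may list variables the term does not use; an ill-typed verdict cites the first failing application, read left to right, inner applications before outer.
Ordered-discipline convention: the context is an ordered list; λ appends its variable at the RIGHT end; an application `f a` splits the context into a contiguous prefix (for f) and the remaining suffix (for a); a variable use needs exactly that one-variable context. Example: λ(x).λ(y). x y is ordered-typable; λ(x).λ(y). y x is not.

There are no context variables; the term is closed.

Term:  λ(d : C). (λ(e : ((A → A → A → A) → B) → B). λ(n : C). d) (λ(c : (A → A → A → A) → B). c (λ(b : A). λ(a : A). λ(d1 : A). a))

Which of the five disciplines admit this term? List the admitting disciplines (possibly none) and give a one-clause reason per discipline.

admitting disciplines: affine, unrestricted
usage: d (λ-bound): 1×; e (λ-bound): 0×; n (λ-bound): 0×; c (λ-bound): 1×; b (λ-bound): 0×; a (λ-bound): 1×; d1 (λ-bound): 0×
order of uses: d, c, a
typing: well-typed at C → C → C
ordered: ✗ — needs weakening: e, n, b, d1 unused
linear: ✗ — needs weakening: e, n, b, d1 unused
affine: ✓ — no duplicate uses among d, e, n, c, b, a, d1
relevant: ✗ — needs weakening: e, n, b, d1 unused
unrestricted: ✓ — simply typable at C → C → C; W, C, E all held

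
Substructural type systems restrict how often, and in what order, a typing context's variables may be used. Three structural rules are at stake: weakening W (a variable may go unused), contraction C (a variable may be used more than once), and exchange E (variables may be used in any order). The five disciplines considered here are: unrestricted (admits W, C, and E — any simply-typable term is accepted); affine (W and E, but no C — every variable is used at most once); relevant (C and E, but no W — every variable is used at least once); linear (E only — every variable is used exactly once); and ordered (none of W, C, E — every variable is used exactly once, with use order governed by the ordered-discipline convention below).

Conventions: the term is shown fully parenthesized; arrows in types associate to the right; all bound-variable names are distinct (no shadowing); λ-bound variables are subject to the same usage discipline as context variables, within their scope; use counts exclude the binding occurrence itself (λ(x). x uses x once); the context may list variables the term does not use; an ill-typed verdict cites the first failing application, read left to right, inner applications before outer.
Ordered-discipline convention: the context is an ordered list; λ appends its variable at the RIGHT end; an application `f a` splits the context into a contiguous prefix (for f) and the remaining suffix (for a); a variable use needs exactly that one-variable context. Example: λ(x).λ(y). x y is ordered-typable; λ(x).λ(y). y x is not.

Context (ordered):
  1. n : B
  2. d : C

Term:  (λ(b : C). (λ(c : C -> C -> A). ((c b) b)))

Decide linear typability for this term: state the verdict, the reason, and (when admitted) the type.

no — needs contraction — b ×2; unused: n, d — weakening required
usage: n=0, d=0, b [bound]=2, c [bound]=1
use order (left to right): c, b, b
typing: ✓ — C -> (C -> C -> A) -> A
across the five disciplines: ordered ✗; linear ✗; affine ✗; relevant ✗; unrestricted ✓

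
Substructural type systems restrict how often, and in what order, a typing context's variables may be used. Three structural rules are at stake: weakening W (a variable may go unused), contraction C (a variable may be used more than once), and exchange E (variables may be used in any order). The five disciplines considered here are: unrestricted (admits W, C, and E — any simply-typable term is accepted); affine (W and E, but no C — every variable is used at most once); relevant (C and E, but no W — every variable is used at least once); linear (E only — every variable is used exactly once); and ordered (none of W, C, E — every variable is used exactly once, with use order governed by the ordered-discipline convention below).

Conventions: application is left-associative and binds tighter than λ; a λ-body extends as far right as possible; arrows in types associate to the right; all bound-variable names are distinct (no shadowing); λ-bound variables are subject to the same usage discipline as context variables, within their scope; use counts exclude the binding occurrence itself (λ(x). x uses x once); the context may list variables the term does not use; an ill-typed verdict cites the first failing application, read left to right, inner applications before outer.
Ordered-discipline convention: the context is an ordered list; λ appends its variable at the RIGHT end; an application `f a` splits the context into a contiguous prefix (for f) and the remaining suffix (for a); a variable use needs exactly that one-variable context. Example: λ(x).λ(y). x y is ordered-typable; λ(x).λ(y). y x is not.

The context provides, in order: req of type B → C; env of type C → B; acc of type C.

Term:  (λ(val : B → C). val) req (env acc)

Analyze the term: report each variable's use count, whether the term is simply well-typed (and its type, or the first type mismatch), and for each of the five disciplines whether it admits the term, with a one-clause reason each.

counts: req: 1×, env: 1×, acc: 1×, val [bound]: 1×
uses in reading order: val, req, env, acc
typing: the term checks, with type C
ordered: ✓, one use each (req, env, acc, val); ordered split holds
linear: ✓, each of req, env, acc, val used exactly once
affine: ✓, req, env, acc, val: no repeats, contraction unneeded
relevant: ✓, none of req, env, acc, val goes unused
unrestricted: ✓, simply typable at C; W, C, E all held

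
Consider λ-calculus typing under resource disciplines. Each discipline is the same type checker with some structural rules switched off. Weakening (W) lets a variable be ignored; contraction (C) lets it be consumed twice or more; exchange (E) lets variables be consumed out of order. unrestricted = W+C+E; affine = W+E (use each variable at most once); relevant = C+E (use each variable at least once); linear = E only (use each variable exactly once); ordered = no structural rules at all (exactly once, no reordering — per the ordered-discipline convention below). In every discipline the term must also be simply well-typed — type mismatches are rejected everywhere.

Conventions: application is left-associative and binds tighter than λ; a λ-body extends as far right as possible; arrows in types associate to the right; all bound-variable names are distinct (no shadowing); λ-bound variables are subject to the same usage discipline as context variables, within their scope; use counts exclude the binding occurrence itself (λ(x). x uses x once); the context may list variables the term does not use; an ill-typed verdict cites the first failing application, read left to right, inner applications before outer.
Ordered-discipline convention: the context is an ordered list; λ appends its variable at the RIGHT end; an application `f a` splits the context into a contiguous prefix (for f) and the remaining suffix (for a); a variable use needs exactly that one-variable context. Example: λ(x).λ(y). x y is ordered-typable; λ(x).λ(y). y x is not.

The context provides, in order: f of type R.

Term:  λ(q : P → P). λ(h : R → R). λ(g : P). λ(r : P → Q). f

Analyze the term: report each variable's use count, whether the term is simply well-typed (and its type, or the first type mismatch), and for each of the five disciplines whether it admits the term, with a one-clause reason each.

use counts: f: 1×, q (bound): 0×, h (bound): 0×, g (bound): 0×, r (bound): 0×
order of uses: f
typing: the term checks, with type (P → P) → (R → R) → P → (P → Q) → R
ordered: ✗ — q, h, g, r left unused
linear: ✗ — q, h, g, r left unused
affine: ✓ — at most one use each (f, q, h, g, r)
relevant: ✗ — q, h, g, r left unused
unrestricted: ✓ — typability at (P → P) → (R → R) → P → (P → Q) → R is all that's needed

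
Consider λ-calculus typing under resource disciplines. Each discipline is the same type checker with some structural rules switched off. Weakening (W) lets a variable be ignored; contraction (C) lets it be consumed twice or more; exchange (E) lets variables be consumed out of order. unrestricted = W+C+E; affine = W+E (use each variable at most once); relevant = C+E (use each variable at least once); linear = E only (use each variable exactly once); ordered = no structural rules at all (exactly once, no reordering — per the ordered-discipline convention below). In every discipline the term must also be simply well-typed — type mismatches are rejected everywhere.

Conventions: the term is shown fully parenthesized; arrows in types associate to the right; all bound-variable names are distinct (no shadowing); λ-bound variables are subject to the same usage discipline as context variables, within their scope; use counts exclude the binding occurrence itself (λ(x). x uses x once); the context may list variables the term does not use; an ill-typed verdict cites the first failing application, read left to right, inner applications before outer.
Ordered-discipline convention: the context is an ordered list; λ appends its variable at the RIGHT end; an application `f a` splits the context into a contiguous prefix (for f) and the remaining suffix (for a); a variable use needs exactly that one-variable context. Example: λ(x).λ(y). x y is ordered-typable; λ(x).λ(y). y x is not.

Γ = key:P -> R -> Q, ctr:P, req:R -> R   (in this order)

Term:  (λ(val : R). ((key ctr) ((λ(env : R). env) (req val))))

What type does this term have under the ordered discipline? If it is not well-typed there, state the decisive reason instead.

term : R -> Q
counts: key=1, ctr=1, req=1, val [bound]=1, env [bound]=1
use order (left to right): key, ctr, env, req, val
typing: well-typed — term : R -> Q
across the five disciplines: ordered ✓ | linear ✓ | affine ✓ | relevant ✓ | unrestricted ✓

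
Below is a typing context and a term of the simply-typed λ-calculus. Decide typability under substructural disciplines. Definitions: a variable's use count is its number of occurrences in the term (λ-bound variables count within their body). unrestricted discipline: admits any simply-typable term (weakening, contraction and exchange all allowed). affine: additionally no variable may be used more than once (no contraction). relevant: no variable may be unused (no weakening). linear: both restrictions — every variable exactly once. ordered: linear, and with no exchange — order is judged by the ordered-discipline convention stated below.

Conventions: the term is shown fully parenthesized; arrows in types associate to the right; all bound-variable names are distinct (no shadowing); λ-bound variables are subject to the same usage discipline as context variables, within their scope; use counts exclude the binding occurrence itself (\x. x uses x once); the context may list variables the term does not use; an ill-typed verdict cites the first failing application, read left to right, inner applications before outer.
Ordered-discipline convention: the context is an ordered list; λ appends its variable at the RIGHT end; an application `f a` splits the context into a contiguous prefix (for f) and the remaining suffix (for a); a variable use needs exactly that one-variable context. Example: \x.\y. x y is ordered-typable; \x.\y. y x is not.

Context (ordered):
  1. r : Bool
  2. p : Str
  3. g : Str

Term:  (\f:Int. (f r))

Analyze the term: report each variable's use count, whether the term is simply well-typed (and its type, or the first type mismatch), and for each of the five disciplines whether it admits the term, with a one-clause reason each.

usage: r=1, p=0, g=0, f [bound]=1
left-to-right use order: f, r
typing: ill-typed: applying a non-function (Int)
ordered: ✗ — fails simple typing
linear: ✗ — a type mismatch blocks all five
affine: ✗ — the type mismatch rejects it
relevant: ✗ — not simply typable
unrestricted: ✗ — fails simple typing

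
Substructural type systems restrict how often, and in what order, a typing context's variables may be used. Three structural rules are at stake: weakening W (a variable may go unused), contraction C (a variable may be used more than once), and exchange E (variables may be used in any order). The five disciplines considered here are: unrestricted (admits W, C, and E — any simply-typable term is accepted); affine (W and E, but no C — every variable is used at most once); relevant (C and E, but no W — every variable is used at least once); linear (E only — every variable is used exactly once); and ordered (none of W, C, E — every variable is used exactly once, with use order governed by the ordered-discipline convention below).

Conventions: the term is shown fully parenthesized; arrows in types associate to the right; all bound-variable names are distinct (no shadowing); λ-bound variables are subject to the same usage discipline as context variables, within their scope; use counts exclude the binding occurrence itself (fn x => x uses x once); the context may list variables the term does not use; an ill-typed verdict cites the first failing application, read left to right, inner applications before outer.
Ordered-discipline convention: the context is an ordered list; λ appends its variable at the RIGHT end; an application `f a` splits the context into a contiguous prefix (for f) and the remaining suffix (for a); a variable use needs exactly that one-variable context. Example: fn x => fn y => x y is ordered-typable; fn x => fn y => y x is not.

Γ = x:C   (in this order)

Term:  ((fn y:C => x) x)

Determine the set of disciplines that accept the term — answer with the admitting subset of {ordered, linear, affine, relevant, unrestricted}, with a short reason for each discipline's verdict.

admitted in: unrestricted
use counts: x=2; y (bound)=0
uses in reading order: x, x
typing: ✓ — C
ordered ✗ (needs contraction — x ×2; unused: y — weakening required)
linear ✗ (needs contraction — x ×2; unused: y — weakening required)
affine ✗ (needs contraction — x ×2)
relevant ✗ (unused: y — weakening required)
unrestricted ✓ (simply typable at C; W, C, E all held)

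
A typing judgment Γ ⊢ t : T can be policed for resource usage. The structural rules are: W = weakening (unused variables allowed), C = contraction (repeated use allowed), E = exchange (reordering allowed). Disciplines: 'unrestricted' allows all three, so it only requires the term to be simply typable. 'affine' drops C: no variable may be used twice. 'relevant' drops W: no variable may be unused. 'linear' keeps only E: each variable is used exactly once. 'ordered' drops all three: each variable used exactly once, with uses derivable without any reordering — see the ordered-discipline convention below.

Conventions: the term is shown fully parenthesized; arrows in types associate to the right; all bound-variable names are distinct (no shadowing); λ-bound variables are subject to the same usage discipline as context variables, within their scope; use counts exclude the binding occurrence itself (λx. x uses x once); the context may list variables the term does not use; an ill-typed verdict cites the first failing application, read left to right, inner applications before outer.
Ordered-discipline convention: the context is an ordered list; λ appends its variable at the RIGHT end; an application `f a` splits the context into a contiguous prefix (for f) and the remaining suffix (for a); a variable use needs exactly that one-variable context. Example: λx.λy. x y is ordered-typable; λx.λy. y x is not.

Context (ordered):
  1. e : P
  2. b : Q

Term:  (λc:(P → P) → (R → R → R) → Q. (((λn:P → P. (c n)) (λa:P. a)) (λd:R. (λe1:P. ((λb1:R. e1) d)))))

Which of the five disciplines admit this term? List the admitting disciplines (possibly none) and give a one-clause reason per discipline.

admitted in: none
variable uses: e ×0, b ×0, c [bound] ×1, n [bound] ×1, a [bound] ×1, d [bound] ×1, e1 [bound] ×1, b1 [bound] ×0
left-to-right use order: c, n, a, e1, d
typing: ill-typed: argument of type R → P → P where R → R → R is required
ordered ✗ (a type mismatch blocks all five)
linear ✗ (the type mismatch rejects it)
affine ✗ (not simply typable)
relevant ✗ (fails simple typing)
unrestricted ✗ (a type mismatch blocks all five)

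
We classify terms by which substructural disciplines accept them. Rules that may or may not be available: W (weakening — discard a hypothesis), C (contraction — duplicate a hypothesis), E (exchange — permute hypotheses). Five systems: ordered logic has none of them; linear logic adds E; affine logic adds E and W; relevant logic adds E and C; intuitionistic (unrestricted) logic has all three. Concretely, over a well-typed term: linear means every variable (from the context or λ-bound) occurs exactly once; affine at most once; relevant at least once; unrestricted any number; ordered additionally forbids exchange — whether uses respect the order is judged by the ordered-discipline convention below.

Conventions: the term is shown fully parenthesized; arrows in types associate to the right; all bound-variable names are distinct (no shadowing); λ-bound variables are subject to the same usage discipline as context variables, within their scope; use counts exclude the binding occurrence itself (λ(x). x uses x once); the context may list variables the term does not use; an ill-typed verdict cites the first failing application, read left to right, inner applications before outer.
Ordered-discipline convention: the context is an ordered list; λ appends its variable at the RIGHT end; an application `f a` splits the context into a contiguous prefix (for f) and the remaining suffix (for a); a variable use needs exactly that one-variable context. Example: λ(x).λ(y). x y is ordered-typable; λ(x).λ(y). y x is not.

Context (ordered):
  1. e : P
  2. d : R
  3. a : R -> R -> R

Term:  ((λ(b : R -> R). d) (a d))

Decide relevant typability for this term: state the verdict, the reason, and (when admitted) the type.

no — e, b left unused
variable uses: e ×0; d ×2; a ×1; b (bound) ×0
order of uses: d, a, d
typing: the term checks, with type R
all disciplines: ordered ✗; linear ✗; affine ✗; relevant ✗; unrestricted ✓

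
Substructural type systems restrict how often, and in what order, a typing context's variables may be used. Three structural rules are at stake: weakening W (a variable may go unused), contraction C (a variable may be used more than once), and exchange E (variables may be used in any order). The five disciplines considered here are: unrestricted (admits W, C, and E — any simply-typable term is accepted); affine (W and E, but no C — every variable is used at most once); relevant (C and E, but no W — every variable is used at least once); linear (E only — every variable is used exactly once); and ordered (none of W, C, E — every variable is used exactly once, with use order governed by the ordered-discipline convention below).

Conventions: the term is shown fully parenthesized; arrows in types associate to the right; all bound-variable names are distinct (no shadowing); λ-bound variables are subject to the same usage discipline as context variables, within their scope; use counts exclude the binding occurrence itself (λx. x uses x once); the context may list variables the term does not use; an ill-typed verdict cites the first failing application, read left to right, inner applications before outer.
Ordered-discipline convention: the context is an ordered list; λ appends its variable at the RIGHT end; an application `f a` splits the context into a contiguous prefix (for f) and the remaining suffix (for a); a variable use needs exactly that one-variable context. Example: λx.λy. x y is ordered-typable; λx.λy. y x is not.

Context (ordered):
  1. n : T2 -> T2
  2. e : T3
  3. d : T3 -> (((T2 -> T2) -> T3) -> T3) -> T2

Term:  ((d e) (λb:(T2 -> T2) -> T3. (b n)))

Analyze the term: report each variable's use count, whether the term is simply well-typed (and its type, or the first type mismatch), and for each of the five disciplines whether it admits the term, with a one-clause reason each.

usage: n: 1×; e: 1×; d: 1×; b (λ-bound): 1×
left-to-right use order: d, e, b, n
typing: ✓ — T2
ordered ✗ (needs exchange: uses follow d, e, b, n)
linear ✓ (each of n, e, d, b used exactly once)
affine ✓ (at most one use each (n, e, d, b))
relevant ✓ (none of n, e, d, b goes unused)
unrestricted ✓ (simply typable at T2; W, C, E all held)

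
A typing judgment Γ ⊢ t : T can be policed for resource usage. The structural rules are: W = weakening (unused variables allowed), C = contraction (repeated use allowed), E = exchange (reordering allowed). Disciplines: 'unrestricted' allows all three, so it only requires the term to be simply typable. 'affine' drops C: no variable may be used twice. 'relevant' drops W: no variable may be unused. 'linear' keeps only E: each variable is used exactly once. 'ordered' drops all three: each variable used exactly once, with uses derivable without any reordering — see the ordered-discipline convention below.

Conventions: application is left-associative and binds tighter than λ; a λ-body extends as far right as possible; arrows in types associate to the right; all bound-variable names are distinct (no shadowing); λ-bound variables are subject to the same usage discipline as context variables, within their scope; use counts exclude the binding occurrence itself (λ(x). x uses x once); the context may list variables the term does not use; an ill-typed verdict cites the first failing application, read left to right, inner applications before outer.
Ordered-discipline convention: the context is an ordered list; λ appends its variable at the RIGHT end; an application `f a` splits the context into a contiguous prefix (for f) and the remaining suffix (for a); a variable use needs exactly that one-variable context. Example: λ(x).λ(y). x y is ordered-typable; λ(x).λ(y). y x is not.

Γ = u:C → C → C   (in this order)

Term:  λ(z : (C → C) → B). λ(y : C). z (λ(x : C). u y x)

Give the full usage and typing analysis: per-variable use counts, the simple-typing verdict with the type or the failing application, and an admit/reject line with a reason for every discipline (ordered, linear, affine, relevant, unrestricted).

variable uses: u ×1; z (bound) ×1; y (bound) ×1; x (bound) ×1
use order (left to right): z, u, y, x
typing: the term checks, with type ((C → C) → B) → C → B
ordered: ✗ — no ordered split (uses run z, u, y, x)
linear: ✓ — exactly-once usage across u, z, y, x
affine: ✓ — no duplicate uses among u, z, y, x
relevant: ✓ — u, z, y, x: all used, weakening unneeded
unrestricted: ✓ — well-typed at ((C → C) → B) → C → B; no restrictions here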